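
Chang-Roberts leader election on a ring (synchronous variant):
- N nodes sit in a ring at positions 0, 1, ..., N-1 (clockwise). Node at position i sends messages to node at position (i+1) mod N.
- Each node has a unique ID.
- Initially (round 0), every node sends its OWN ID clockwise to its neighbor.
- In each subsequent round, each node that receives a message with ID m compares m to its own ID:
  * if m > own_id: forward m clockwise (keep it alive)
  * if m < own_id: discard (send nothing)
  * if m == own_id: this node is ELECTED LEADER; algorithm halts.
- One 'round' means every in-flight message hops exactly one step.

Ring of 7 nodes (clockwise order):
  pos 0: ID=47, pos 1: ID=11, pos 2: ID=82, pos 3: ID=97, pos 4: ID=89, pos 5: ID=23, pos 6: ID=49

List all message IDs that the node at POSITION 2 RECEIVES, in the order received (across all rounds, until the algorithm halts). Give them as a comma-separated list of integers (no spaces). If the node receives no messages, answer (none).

Answer: 11,47,49,89,97

Derivation:
Round 1: pos1(id11) recv 47: fwd; pos2(id82) recv 11: drop; pos3(id97) recv 82: drop; pos4(id89) recv 97: fwd; pos5(id23) recv 89: fwd; pos6(id49) recv 23: drop; pos0(id47) recv 49: fwd
Round 2: pos2(id82) recv 47: drop; pos5(id23) recv 97: fwd; pos6(id49) recv 89: fwd; pos1(id11) recv 49: fwd
Round 3: pos6(id49) recv 97: fwd; pos0(id47) recv 89: fwd; pos2(id82) recv 49: drop
Round 4: pos0(id47) recv 97: fwd; pos1(id11) recv 89: fwd
Round 5: pos1(id11) recv 97: fwd; pos2(id82) recv 89: fwd
Round 6: pos2(id82) recv 97: fwd; pos3(id97) recv 89: drop
Round 7: pos3(id97) recv 97: ELECTED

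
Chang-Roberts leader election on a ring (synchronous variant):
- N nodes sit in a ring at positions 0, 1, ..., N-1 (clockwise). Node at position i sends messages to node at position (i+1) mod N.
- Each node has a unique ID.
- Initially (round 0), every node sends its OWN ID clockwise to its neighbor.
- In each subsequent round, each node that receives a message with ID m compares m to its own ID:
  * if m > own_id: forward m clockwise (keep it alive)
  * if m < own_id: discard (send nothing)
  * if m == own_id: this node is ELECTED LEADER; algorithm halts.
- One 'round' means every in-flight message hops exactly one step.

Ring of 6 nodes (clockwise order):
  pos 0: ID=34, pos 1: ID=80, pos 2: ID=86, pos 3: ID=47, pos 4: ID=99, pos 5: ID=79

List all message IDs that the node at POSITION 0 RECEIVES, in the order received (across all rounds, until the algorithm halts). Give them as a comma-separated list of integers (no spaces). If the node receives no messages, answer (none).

Answer: 79,99

Derivation:
Round 1: pos1(id80) recv 34: drop; pos2(id86) recv 80: drop; pos3(id47) recv 86: fwd; pos4(id99) recv 47: drop; pos5(id79) recv 99: fwd; pos0(id34) recv 79: fwd
Round 2: pos4(id99) recv 86: drop; pos0(id34) recv 99: fwd; pos1(id80) recv 79: drop
Round 3: pos1(id80) recv 99: fwd
Round 4: pos2(id86) recv 99: fwd
Round 5: pos3(id47) recv 99: fwd
Round 6: pos4(id99) recv 99: ELECTED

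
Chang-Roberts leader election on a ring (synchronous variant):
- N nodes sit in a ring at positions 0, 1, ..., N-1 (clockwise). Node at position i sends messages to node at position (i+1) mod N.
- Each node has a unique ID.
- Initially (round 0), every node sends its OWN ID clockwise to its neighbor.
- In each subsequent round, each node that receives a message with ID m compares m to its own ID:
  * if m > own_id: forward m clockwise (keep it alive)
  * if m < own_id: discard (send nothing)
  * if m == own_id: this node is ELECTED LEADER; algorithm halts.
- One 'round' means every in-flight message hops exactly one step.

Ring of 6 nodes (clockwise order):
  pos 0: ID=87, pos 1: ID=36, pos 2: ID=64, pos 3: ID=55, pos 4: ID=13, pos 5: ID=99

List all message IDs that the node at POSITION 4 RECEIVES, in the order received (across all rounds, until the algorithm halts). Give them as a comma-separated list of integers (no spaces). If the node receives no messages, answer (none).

Answer: 55,64,87,99

Derivation:
Round 1: pos1(id36) recv 87: fwd; pos2(id64) recv 36: drop; pos3(id55) recv 64: fwd; pos4(id13) recv 55: fwd; pos5(id99) recv 13: drop; pos0(id87) recv 99: fwd
Round 2: pos2(id64) recv 87: fwd; pos4(id13) recv 64: fwd; pos5(id99) recv 55: drop; pos1(id36) recv 99: fwd
Round 3: pos3(id55) recv 87: fwd; pos5(id99) recv 64: drop; pos2(id64) recv 99: fwd
Round 4: pos4(id13) recv 87: fwd; pos3(id55) recv 99: fwd
Round 5: pos5(id99) recv 87: drop; pos4(id13) recv 99: fwd
Round 6: pos5(id99) recv 99: ELECTED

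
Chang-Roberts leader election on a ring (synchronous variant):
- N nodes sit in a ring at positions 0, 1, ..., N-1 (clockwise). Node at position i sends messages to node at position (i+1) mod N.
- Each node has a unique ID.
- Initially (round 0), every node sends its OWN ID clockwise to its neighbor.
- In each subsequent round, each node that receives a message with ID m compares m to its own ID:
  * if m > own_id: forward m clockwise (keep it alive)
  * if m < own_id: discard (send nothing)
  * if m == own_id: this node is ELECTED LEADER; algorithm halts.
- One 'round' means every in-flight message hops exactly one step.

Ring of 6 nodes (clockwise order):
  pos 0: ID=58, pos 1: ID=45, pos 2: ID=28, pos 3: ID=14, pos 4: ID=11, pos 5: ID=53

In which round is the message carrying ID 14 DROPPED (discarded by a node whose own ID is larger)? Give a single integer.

Round 1: pos1(id45) recv 58: fwd; pos2(id28) recv 45: fwd; pos3(id14) recv 28: fwd; pos4(id11) recv 14: fwd; pos5(id53) recv 11: drop; pos0(id58) recv 53: drop
Round 2: pos2(id28) recv 58: fwd; pos3(id14) recv 45: fwd; pos4(id11) recv 28: fwd; pos5(id53) recv 14: drop
Round 3: pos3(id14) recv 58: fwd; pos4(id11) recv 45: fwd; pos5(id53) recv 28: drop
Round 4: pos4(id11) recv 58: fwd; pos5(id53) recv 45: drop
Round 5: pos5(id53) recv 58: fwd
Round 6: pos0(id58) recv 58: ELECTED
Message ID 14 originates at pos 3; dropped at pos 5 in round 2

Answer: 2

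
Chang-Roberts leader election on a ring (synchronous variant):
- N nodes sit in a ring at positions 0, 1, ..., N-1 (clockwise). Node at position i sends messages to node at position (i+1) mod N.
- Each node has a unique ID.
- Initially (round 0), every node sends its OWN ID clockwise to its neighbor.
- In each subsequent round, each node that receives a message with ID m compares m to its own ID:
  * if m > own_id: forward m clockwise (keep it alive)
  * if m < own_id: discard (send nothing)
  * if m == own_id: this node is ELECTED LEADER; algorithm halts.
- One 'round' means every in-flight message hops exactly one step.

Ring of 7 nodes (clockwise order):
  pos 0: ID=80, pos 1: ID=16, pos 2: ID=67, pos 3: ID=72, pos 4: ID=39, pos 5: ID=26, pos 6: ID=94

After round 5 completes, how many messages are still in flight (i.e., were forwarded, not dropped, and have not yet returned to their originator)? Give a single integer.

Answer: 2

Derivation:
Round 1: pos1(id16) recv 80: fwd; pos2(id67) recv 16: drop; pos3(id72) recv 67: drop; pos4(id39) recv 72: fwd; pos5(id26) recv 39: fwd; pos6(id94) recv 26: drop; pos0(id80) recv 94: fwd
Round 2: pos2(id67) recv 80: fwd; pos5(id26) recv 72: fwd; pos6(id94) recv 39: drop; pos1(id16) recv 94: fwd
Round 3: pos3(id72) recv 80: fwd; pos6(id94) recv 72: drop; pos2(id67) recv 94: fwd
Round 4: pos4(id39) recv 80: fwd; pos3(id72) recv 94: fwd
Round 5: pos5(id26) recv 80: fwd; pos4(id39) recv 94: fwd
After round 5: 2 messages still in flight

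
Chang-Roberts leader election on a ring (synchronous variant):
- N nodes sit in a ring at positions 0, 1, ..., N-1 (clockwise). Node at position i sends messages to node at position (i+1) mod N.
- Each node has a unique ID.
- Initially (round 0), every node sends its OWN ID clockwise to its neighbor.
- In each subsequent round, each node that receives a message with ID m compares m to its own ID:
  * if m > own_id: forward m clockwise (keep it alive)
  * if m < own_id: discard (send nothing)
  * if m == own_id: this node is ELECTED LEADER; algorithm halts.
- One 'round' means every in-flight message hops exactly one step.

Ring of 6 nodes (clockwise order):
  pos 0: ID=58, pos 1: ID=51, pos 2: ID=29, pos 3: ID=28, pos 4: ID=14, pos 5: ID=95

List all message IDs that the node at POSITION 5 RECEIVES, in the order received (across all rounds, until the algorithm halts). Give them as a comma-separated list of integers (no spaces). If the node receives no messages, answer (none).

Round 1: pos1(id51) recv 58: fwd; pos2(id29) recv 51: fwd; pos3(id28) recv 29: fwd; pos4(id14) recv 28: fwd; pos5(id95) recv 14: drop; pos0(id58) recv 95: fwd
Round 2: pos2(id29) recv 58: fwd; pos3(id28) recv 51: fwd; pos4(id14) recv 29: fwd; pos5(id95) recv 28: drop; pos1(id51) recv 95: fwd
Round 3: pos3(id28) recv 58: fwd; pos4(id14) recv 51: fwd; pos5(id95) recv 29: drop; pos2(id29) recv 95: fwd
Round 4: pos4(id14) recv 58: fwd; pos5(id95) recv 51: drop; pos3(id28) recv 95: fwd
Round 5: pos5(id95) recv 58: drop; pos4(id14) recv 95: fwd
Round 6: pos5(id95) recv 95: ELECTED

Answer: 14,28,29,51,58,95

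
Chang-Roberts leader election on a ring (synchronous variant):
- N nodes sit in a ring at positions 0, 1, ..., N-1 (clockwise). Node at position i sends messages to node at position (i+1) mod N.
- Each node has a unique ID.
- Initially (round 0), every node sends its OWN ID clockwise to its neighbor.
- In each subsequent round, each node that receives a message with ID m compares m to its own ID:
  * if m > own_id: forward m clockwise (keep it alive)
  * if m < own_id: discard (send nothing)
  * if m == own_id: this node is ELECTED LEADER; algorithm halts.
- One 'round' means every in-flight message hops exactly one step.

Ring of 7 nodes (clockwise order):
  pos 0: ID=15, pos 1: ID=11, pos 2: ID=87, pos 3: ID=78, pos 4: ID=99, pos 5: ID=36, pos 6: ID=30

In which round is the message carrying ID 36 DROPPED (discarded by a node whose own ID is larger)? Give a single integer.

Round 1: pos1(id11) recv 15: fwd; pos2(id87) recv 11: drop; pos3(id78) recv 87: fwd; pos4(id99) recv 78: drop; pos5(id36) recv 99: fwd; pos6(id30) recv 36: fwd; pos0(id15) recv 30: fwd
Round 2: pos2(id87) recv 15: drop; pos4(id99) recv 87: drop; pos6(id30) recv 99: fwd; pos0(id15) recv 36: fwd; pos1(id11) recv 30: fwd
Round 3: pos0(id15) recv 99: fwd; pos1(id11) recv 36: fwd; pos2(id87) recv 30: drop
Round 4: pos1(id11) recv 99: fwd; pos2(id87) recv 36: drop
Round 5: pos2(id87) recv 99: fwd
Round 6: pos3(id78) recv 99: fwd
Round 7: pos4(id99) recv 99: ELECTED
Message ID 36 originates at pos 5; dropped at pos 2 in round 4

Answer: 4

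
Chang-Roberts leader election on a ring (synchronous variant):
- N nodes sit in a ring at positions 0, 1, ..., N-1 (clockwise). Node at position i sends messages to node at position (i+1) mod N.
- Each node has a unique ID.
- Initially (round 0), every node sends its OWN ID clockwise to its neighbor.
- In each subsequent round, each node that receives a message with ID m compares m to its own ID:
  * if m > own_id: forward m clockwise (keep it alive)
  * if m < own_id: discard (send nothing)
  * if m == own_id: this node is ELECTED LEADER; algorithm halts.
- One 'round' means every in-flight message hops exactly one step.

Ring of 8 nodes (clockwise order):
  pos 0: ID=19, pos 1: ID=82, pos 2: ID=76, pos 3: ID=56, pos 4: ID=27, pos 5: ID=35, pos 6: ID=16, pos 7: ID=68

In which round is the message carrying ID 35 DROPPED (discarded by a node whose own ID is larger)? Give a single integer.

Answer: 2

Derivation:
Round 1: pos1(id82) recv 19: drop; pos2(id76) recv 82: fwd; pos3(id56) recv 76: fwd; pos4(id27) recv 56: fwd; pos5(id35) recv 27: drop; pos6(id16) recv 35: fwd; pos7(id68) recv 16: drop; pos0(id19) recv 68: fwd
Round 2: pos3(id56) recv 82: fwd; pos4(id27) recv 76: fwd; pos5(id35) recv 56: fwd; pos7(id68) recv 35: drop; pos1(id82) recv 68: drop
Round 3: pos4(id27) recv 82: fwd; pos5(id35) recv 76: fwd; pos6(id16) recv 56: fwd
Round 4: pos5(id35) recv 82: fwd; pos6(id16) recv 76: fwd; pos7(id68) recv 56: drop
Round 5: pos6(id16) recv 82: fwd; pos7(id68) recv 76: fwd
Round 6: pos7(id68) recv 82: fwd; pos0(id19) recv 76: fwd
Round 7: pos0(id19) recv 82: fwd; pos1(id82) recv 76: drop
Round 8: pos1(id82) recv 82: ELECTED
Message ID 35 originates at pos 5; dropped at pos 7 in round 2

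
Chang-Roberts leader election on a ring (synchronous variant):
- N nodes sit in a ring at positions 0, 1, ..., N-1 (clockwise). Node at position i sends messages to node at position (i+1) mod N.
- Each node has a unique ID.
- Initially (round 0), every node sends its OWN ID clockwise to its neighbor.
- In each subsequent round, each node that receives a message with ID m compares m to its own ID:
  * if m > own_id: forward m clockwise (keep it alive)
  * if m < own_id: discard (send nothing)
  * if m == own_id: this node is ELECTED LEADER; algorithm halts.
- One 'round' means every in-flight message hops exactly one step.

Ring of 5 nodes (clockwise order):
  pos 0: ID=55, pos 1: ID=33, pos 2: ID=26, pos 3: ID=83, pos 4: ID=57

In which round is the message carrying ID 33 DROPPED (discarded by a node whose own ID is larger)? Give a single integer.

Answer: 2

Derivation:
Round 1: pos1(id33) recv 55: fwd; pos2(id26) recv 33: fwd; pos3(id83) recv 26: drop; pos4(id57) recv 83: fwd; pos0(id55) recv 57: fwd
Round 2: pos2(id26) recv 55: fwd; pos3(id83) recv 33: drop; pos0(id55) recv 83: fwd; pos1(id33) recv 57: fwd
Round 3: pos3(id83) recv 55: drop; pos1(id33) recv 83: fwd; pos2(id26) recv 57: fwd
Round 4: pos2(id26) recv 83: fwd; pos3(id83) recv 57: drop
Round 5: pos3(id83) recv 83: ELECTED
Message ID 33 originates at pos 1; dropped at pos 3 in round 2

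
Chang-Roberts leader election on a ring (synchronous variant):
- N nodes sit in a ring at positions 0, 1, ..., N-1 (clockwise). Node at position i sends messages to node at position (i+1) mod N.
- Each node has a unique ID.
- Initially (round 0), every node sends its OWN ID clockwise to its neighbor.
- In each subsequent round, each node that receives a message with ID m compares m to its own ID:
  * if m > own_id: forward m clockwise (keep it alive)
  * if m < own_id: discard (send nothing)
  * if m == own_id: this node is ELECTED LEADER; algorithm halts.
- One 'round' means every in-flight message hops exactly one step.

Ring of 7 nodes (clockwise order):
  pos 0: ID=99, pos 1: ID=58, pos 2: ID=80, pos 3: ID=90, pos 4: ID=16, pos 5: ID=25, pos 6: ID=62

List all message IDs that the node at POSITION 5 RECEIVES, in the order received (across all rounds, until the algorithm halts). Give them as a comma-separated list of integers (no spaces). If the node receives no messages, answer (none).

Round 1: pos1(id58) recv 99: fwd; pos2(id80) recv 58: drop; pos3(id90) recv 80: drop; pos4(id16) recv 90: fwd; pos5(id25) recv 16: drop; pos6(id62) recv 25: drop; pos0(id99) recv 62: drop
Round 2: pos2(id80) recv 99: fwd; pos5(id25) recv 90: fwd
Round 3: pos3(id90) recv 99: fwd; pos6(id62) recv 90: fwd
Round 4: pos4(id16) recv 99: fwd; pos0(id99) recv 90: drop
Round 5: pos5(id25) recv 99: fwd
Round 6: pos6(id62) recv 99: fwd
Round 7: pos0(id99) recv 99: ELECTED

Answer: 16,90,99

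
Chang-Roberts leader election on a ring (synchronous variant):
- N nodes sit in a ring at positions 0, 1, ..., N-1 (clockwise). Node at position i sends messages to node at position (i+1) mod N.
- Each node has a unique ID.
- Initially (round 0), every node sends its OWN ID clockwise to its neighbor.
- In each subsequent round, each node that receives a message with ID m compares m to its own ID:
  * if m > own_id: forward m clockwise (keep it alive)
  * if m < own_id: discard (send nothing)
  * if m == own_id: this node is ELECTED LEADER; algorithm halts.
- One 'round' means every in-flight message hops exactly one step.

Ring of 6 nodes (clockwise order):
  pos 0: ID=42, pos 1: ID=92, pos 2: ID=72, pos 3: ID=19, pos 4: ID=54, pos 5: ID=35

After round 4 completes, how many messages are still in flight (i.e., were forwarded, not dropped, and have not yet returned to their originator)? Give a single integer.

Round 1: pos1(id92) recv 42: drop; pos2(id72) recv 92: fwd; pos3(id19) recv 72: fwd; pos4(id54) recv 19: drop; pos5(id35) recv 54: fwd; pos0(id42) recv 35: drop
Round 2: pos3(id19) recv 92: fwd; pos4(id54) recv 72: fwd; pos0(id42) recv 54: fwd
Round 3: pos4(id54) recv 92: fwd; pos5(id35) recv 72: fwd; pos1(id92) recv 54: drop
Round 4: pos5(id35) recv 92: fwd; pos0(id42) recv 72: fwd
After round 4: 2 messages still in flight

Answer: 2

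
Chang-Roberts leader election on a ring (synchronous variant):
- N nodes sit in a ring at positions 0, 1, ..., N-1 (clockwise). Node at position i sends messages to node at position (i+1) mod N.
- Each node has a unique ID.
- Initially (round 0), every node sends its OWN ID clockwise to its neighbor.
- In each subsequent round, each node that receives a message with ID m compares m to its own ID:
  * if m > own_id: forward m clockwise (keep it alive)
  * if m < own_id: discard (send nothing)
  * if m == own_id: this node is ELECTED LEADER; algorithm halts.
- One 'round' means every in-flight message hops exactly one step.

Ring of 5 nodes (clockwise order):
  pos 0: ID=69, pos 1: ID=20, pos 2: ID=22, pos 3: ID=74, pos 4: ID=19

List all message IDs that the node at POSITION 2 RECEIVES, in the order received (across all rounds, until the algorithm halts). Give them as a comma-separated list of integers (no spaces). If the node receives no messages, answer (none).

Round 1: pos1(id20) recv 69: fwd; pos2(id22) recv 20: drop; pos3(id74) recv 22: drop; pos4(id19) recv 74: fwd; pos0(id69) recv 19: drop
Round 2: pos2(id22) recv 69: fwd; pos0(id69) recv 74: fwd
Round 3: pos3(id74) recv 69: drop; pos1(id20) recv 74: fwd
Round 4: pos2(id22) recv 74: fwd
Round 5: pos3(id74) recv 74: ELECTED

Answer: 20,69,74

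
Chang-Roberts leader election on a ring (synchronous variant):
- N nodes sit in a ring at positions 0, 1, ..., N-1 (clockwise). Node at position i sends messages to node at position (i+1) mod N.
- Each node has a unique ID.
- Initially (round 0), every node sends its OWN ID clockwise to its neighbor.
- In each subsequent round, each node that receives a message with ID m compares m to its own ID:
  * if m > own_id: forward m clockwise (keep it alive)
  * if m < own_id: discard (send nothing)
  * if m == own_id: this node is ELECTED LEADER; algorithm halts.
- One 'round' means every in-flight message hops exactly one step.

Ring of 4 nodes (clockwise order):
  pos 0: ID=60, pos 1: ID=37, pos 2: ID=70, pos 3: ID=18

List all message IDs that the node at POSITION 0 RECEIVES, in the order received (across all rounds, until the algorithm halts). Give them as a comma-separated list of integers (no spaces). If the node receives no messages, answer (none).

Round 1: pos1(id37) recv 60: fwd; pos2(id70) recv 37: drop; pos3(id18) recv 70: fwd; pos0(id60) recv 18: drop
Round 2: pos2(id70) recv 60: drop; pos0(id60) recv 70: fwd
Round 3: pos1(id37) recv 70: fwd
Round 4: pos2(id70) recv 70: ELECTED

Answer: 18,70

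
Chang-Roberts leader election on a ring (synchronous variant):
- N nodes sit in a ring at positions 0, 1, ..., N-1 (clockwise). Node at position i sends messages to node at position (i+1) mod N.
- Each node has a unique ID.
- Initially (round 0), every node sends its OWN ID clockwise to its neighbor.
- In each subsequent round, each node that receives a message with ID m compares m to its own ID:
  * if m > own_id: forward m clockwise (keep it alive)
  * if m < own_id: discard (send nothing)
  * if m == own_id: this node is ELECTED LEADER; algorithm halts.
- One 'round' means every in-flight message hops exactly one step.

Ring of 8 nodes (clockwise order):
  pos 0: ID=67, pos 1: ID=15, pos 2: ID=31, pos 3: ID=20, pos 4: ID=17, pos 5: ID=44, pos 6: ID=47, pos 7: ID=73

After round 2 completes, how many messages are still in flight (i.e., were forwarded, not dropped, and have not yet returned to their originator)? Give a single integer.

Answer: 3

Derivation:
Round 1: pos1(id15) recv 67: fwd; pos2(id31) recv 15: drop; pos3(id20) recv 31: fwd; pos4(id17) recv 20: fwd; pos5(id44) recv 17: drop; pos6(id47) recv 44: drop; pos7(id73) recv 47: drop; pos0(id67) recv 73: fwd
Round 2: pos2(id31) recv 67: fwd; pos4(id17) recv 31: fwd; pos5(id44) recv 20: drop; pos1(id15) recv 73: fwd
After round 2: 3 messages still in flight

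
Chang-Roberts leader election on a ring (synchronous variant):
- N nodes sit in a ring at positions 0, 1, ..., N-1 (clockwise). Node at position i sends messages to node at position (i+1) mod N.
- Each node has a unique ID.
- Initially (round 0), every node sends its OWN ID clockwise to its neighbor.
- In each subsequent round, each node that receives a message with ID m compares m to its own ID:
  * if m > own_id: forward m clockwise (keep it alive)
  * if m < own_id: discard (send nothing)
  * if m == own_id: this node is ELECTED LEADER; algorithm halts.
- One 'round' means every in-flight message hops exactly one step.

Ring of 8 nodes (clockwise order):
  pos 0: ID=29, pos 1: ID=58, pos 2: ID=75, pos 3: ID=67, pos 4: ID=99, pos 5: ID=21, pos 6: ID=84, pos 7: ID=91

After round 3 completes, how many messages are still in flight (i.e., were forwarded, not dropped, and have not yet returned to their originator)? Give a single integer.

Answer: 2

Derivation:
Round 1: pos1(id58) recv 29: drop; pos2(id75) recv 58: drop; pos3(id67) recv 75: fwd; pos4(id99) recv 67: drop; pos5(id21) recv 99: fwd; pos6(id84) recv 21: drop; pos7(id91) recv 84: drop; pos0(id29) recv 91: fwd
Round 2: pos4(id99) recv 75: drop; pos6(id84) recv 99: fwd; pos1(id58) recv 91: fwd
Round 3: pos7(id91) recv 99: fwd; pos2(id75) recv 91: fwd
After round 3: 2 messages still in flight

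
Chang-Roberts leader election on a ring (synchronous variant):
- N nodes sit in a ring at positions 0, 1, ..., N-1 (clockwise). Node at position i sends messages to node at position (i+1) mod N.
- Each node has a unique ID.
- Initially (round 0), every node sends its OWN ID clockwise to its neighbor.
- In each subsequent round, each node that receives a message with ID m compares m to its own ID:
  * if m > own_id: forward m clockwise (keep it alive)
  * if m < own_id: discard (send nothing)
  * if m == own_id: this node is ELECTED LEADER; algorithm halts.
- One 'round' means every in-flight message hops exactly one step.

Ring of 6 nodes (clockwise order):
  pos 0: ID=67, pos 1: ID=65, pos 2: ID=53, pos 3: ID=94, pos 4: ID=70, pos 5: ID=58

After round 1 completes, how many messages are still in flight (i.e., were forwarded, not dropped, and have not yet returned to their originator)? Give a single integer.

Answer: 4

Derivation:
Round 1: pos1(id65) recv 67: fwd; pos2(id53) recv 65: fwd; pos3(id94) recv 53: drop; pos4(id70) recv 94: fwd; pos5(id58) recv 70: fwd; pos0(id67) recv 58: drop
After round 1: 4 messages still in flight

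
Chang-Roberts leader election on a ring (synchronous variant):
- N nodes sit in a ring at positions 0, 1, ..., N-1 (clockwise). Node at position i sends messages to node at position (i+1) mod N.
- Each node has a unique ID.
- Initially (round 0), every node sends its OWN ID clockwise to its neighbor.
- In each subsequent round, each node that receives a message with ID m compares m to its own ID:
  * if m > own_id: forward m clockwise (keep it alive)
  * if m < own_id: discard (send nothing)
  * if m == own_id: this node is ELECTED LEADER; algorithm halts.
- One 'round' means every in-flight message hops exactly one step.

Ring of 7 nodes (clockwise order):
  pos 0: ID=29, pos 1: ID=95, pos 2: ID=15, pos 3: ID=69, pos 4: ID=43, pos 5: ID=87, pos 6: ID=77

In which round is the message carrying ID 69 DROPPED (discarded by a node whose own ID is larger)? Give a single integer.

Round 1: pos1(id95) recv 29: drop; pos2(id15) recv 95: fwd; pos3(id69) recv 15: drop; pos4(id43) recv 69: fwd; pos5(id87) recv 43: drop; pos6(id77) recv 87: fwd; pos0(id29) recv 77: fwd
Round 2: pos3(id69) recv 95: fwd; pos5(id87) recv 69: drop; pos0(id29) recv 87: fwd; pos1(id95) recv 77: drop
Round 3: pos4(id43) recv 95: fwd; pos1(id95) recv 87: drop
Round 4: pos5(id87) recv 95: fwd
Round 5: pos6(id77) recv 95: fwd
Round 6: pos0(id29) recv 95: fwd
Round 7: pos1(id95) recv 95: ELECTED
Message ID 69 originates at pos 3; dropped at pos 5 in round 2

Answer: 2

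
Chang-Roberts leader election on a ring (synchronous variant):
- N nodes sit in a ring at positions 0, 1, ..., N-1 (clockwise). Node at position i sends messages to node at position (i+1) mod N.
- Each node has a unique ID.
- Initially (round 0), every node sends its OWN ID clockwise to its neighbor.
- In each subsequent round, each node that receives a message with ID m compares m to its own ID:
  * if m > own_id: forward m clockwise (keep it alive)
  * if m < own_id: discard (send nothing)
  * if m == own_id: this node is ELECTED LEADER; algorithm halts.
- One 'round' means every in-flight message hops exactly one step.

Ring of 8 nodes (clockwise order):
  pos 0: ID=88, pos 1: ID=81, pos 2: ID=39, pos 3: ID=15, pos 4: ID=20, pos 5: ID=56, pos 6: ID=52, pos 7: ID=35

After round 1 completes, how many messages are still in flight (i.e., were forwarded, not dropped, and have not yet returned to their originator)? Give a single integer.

Answer: 5

Derivation:
Round 1: pos1(id81) recv 88: fwd; pos2(id39) recv 81: fwd; pos3(id15) recv 39: fwd; pos4(id20) recv 15: drop; pos5(id56) recv 20: drop; pos6(id52) recv 56: fwd; pos7(id35) recv 52: fwd; pos0(id88) recv 35: drop
After round 1: 5 messages still in flight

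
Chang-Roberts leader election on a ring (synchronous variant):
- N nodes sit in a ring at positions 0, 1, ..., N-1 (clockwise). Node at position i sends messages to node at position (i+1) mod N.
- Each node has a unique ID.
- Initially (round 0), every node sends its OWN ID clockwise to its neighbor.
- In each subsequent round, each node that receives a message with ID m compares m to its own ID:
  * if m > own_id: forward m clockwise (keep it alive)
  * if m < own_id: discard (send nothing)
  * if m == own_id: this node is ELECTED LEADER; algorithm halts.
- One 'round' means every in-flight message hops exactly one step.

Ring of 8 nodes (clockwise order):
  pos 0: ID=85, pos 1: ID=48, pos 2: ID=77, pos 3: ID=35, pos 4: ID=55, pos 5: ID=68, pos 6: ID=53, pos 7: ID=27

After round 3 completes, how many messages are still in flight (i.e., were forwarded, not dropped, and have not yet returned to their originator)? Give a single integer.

Round 1: pos1(id48) recv 85: fwd; pos2(id77) recv 48: drop; pos3(id35) recv 77: fwd; pos4(id55) recv 35: drop; pos5(id68) recv 55: drop; pos6(id53) recv 68: fwd; pos7(id27) recv 53: fwd; pos0(id85) recv 27: drop
Round 2: pos2(id77) recv 85: fwd; pos4(id55) recv 77: fwd; pos7(id27) recv 68: fwd; pos0(id85) recv 53: drop
Round 3: pos3(id35) recv 85: fwd; pos5(id68) recv 77: fwd; pos0(id85) recv 68: drop
After round 3: 2 messages still in flight

Answer: 2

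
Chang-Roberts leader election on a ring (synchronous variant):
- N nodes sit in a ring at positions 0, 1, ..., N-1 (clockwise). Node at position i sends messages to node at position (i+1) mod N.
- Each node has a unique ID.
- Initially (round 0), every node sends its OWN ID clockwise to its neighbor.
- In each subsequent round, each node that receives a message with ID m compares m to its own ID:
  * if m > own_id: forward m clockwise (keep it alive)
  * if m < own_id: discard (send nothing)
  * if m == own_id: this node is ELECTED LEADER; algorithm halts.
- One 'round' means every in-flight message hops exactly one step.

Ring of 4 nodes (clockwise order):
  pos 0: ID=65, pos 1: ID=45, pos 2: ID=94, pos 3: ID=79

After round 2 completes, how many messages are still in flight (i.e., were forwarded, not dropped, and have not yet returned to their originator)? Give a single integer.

Answer: 2

Derivation:
Round 1: pos1(id45) recv 65: fwd; pos2(id94) recv 45: drop; pos3(id79) recv 94: fwd; pos0(id65) recv 79: fwd
Round 2: pos2(id94) recv 65: drop; pos0(id65) recv 94: fwd; pos1(id45) recv 79: fwd
After round 2: 2 messages still in flight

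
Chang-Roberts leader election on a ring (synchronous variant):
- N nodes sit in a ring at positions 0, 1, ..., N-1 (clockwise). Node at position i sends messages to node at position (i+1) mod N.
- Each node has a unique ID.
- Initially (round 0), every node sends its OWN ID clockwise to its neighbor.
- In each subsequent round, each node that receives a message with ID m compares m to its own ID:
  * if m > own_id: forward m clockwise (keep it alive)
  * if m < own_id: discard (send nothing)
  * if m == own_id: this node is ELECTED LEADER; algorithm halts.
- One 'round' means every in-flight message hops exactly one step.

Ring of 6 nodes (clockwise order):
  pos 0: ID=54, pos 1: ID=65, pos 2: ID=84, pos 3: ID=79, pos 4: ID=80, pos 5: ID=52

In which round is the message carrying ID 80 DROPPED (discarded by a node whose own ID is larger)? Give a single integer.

Round 1: pos1(id65) recv 54: drop; pos2(id84) recv 65: drop; pos3(id79) recv 84: fwd; pos4(id80) recv 79: drop; pos5(id52) recv 80: fwd; pos0(id54) recv 52: drop
Round 2: pos4(id80) recv 84: fwd; pos0(id54) recv 80: fwd
Round 3: pos5(id52) recv 84: fwd; pos1(id65) recv 80: fwd
Round 4: pos0(id54) recv 84: fwd; pos2(id84) recv 80: drop
Round 5: pos1(id65) recv 84: fwd
Round 6: pos2(id84) recv 84: ELECTED
Message ID 80 originates at pos 4; dropped at pos 2 in round 4

Answer: 4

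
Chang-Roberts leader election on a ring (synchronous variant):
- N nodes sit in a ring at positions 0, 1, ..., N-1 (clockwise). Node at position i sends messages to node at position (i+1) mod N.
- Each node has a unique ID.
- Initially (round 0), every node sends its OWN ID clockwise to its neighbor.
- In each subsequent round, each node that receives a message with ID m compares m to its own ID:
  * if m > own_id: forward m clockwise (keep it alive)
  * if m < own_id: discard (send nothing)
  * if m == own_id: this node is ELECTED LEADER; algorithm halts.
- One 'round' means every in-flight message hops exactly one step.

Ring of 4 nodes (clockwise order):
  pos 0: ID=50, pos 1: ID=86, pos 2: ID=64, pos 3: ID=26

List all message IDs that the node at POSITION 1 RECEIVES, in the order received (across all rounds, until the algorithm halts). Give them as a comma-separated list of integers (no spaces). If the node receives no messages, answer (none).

Round 1: pos1(id86) recv 50: drop; pos2(id64) recv 86: fwd; pos3(id26) recv 64: fwd; pos0(id50) recv 26: drop
Round 2: pos3(id26) recv 86: fwd; pos0(id50) recv 64: fwd
Round 3: pos0(id50) recv 86: fwd; pos1(id86) recv 64: drop
Round 4: pos1(id86) recv 86: ELECTED

Answer: 50,64,86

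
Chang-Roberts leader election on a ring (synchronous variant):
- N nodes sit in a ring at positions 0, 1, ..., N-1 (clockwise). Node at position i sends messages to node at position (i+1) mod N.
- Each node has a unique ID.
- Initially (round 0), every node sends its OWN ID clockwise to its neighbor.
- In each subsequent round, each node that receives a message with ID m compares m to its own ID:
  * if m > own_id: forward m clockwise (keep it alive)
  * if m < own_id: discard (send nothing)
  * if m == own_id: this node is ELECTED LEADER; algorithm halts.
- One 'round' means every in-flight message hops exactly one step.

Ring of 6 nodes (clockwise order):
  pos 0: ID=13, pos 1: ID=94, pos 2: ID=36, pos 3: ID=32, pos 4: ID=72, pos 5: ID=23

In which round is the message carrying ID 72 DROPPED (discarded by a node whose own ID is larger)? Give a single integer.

Answer: 3

Derivation:
Round 1: pos1(id94) recv 13: drop; pos2(id36) recv 94: fwd; pos3(id32) recv 36: fwd; pos4(id72) recv 32: drop; pos5(id23) recv 72: fwd; pos0(id13) recv 23: fwd
Round 2: pos3(id32) recv 94: fwd; pos4(id72) recv 36: drop; pos0(id13) recv 72: fwd; pos1(id94) recv 23: drop
Round 3: pos4(id72) recv 94: fwd; pos1(id94) recv 72: drop
Round 4: pos5(id23) recv 94: fwd
Round 5: pos0(id13) recv 94: fwd
Round 6: pos1(id94) recv 94: ELECTED
Message ID 72 originates at pos 4; dropped at pos 1 in round 3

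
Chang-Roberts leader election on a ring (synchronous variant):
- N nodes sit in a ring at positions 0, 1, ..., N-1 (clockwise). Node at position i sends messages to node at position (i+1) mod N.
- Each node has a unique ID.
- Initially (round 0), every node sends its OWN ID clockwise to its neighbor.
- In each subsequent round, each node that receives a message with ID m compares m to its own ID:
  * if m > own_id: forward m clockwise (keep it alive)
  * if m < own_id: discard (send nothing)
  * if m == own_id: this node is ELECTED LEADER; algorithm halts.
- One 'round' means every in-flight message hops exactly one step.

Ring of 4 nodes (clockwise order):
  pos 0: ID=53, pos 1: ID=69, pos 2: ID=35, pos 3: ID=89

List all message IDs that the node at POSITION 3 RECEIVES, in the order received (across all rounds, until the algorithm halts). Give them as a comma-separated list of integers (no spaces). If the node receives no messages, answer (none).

Round 1: pos1(id69) recv 53: drop; pos2(id35) recv 69: fwd; pos3(id89) recv 35: drop; pos0(id53) recv 89: fwd
Round 2: pos3(id89) recv 69: drop; pos1(id69) recv 89: fwd
Round 3: pos2(id35) recv 89: fwd
Round 4: pos3(id89) recv 89: ELECTED

Answer: 35,69,89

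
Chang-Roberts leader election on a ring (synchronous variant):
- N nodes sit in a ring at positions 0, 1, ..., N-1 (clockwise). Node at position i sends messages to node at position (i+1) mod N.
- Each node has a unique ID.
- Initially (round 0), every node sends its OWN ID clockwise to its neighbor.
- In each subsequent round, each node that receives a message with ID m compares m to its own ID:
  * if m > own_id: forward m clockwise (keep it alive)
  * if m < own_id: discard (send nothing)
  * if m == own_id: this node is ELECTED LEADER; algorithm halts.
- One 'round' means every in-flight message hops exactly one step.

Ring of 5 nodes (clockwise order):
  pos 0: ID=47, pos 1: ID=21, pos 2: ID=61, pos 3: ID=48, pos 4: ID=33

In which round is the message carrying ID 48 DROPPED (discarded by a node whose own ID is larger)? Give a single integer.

Round 1: pos1(id21) recv 47: fwd; pos2(id61) recv 21: drop; pos3(id48) recv 61: fwd; pos4(id33) recv 48: fwd; pos0(id47) recv 33: drop
Round 2: pos2(id61) recv 47: drop; pos4(id33) recv 61: fwd; pos0(id47) recv 48: fwd
Round 3: pos0(id47) recv 61: fwd; pos1(id21) recv 48: fwd
Round 4: pos1(id21) recv 61: fwd; pos2(id61) recv 48: drop
Round 5: pos2(id61) recv 61: ELECTED
Message ID 48 originates at pos 3; dropped at pos 2 in round 4

Answer: 4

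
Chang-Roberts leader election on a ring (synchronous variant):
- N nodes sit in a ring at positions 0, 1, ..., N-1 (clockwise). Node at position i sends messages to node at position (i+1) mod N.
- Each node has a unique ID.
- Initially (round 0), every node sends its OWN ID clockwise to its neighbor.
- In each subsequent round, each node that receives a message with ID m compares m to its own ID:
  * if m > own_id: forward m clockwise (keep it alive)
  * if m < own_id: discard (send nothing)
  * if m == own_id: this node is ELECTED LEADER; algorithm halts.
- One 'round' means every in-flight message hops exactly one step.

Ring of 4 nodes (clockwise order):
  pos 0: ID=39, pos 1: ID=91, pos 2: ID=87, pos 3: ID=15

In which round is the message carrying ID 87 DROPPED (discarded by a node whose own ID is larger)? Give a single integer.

Answer: 3

Derivation:
Round 1: pos1(id91) recv 39: drop; pos2(id87) recv 91: fwd; pos3(id15) recv 87: fwd; pos0(id39) recv 15: drop
Round 2: pos3(id15) recv 91: fwd; pos0(id39) recv 87: fwd
Round 3: pos0(id39) recv 91: fwd; pos1(id91) recv 87: drop
Round 4: pos1(id91) recv 91: ELECTED
Message ID 87 originates at pos 2; dropped at pos 1 in round 3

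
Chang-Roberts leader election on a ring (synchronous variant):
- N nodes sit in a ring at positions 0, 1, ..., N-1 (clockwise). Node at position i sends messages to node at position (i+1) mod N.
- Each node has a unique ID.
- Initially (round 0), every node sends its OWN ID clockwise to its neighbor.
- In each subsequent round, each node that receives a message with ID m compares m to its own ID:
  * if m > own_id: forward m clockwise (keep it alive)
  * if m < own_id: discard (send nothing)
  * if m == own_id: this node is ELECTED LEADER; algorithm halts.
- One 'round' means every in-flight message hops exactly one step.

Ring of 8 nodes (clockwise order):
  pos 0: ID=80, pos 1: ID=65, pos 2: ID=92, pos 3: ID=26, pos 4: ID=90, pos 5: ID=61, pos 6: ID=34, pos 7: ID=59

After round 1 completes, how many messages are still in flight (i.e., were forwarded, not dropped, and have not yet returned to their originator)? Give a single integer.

Round 1: pos1(id65) recv 80: fwd; pos2(id92) recv 65: drop; pos3(id26) recv 92: fwd; pos4(id90) recv 26: drop; pos5(id61) recv 90: fwd; pos6(id34) recv 61: fwd; pos7(id59) recv 34: drop; pos0(id80) recv 59: drop
After round 1: 4 messages still in flight

Answer: 4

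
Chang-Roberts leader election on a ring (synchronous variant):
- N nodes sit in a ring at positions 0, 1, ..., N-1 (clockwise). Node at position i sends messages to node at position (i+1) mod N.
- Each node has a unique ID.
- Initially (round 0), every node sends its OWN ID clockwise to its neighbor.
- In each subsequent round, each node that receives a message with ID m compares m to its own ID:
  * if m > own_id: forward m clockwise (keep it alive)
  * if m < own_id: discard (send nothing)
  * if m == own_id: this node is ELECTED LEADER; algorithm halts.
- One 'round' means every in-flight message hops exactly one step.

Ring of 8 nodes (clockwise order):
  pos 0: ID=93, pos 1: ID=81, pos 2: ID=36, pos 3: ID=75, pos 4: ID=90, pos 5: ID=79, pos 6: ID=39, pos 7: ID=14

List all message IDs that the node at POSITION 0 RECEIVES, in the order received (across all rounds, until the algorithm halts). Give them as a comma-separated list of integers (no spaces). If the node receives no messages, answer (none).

Round 1: pos1(id81) recv 93: fwd; pos2(id36) recv 81: fwd; pos3(id75) recv 36: drop; pos4(id90) recv 75: drop; pos5(id79) recv 90: fwd; pos6(id39) recv 79: fwd; pos7(id14) recv 39: fwd; pos0(id93) recv 14: drop
Round 2: pos2(id36) recv 93: fwd; pos3(id75) recv 81: fwd; pos6(id39) recv 90: fwd; pos7(id14) recv 79: fwd; pos0(id93) recv 39: drop
Round 3: pos3(id75) recv 93: fwd; pos4(id90) recv 81: drop; pos7(id14) recv 90: fwd; pos0(id93) recv 79: drop
Round 4: pos4(id90) recv 93: fwd; pos0(id93) recv 90: drop
Round 5: pos5(id79) recv 93: fwd
Round 6: pos6(id39) recv 93: fwd
Round 7: pos7(id14) recv 93: fwd
Round 8: pos0(id93) recv 93: ELECTED

Answer: 14,39,79,90,93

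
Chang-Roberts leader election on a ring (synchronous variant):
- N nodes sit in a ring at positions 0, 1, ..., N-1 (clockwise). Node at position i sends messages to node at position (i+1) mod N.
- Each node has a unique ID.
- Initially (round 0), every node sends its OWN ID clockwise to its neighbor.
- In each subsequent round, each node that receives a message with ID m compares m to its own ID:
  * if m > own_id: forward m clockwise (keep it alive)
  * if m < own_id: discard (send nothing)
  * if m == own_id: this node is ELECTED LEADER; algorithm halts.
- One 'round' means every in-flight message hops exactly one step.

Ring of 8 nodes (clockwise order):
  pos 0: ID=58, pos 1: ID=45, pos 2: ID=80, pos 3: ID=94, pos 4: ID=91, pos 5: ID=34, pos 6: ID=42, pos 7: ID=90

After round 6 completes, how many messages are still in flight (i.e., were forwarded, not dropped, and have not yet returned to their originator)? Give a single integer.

Answer: 2

Derivation:
Round 1: pos1(id45) recv 58: fwd; pos2(id80) recv 45: drop; pos3(id94) recv 80: drop; pos4(id91) recv 94: fwd; pos5(id34) recv 91: fwd; pos6(id42) recv 34: drop; pos7(id90) recv 42: drop; pos0(id58) recv 90: fwd
Round 2: pos2(id80) recv 58: drop; pos5(id34) recv 94: fwd; pos6(id42) recv 91: fwd; pos1(id45) recv 90: fwd
Round 3: pos6(id42) recv 94: fwd; pos7(id90) recv 91: fwd; pos2(id80) recv 90: fwd
Round 4: pos7(id90) recv 94: fwd; pos0(id58) recv 91: fwd; pos3(id94) recv 90: drop
Round 5: pos0(id58) recv 94: fwd; pos1(id45) recv 91: fwd
Round 6: pos1(id45) recv 94: fwd; pos2(id80) recv 91: fwd
After round 6: 2 messages still in flight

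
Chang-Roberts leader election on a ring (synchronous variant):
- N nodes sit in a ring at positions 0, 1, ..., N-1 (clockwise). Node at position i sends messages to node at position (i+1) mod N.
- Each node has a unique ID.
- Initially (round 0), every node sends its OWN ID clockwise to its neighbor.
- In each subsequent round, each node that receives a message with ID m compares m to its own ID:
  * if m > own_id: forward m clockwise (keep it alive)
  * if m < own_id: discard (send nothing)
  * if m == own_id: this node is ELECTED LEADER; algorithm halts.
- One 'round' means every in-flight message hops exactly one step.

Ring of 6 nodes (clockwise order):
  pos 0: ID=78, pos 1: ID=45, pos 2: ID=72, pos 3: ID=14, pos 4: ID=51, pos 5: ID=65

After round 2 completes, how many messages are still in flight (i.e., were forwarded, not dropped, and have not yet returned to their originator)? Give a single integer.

Round 1: pos1(id45) recv 78: fwd; pos2(id72) recv 45: drop; pos3(id14) recv 72: fwd; pos4(id51) recv 14: drop; pos5(id65) recv 51: drop; pos0(id78) recv 65: drop
Round 2: pos2(id72) recv 78: fwd; pos4(id51) recv 72: fwd
After round 2: 2 messages still in flight

Answer: 2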